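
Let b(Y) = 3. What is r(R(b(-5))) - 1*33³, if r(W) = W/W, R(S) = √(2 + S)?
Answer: -35936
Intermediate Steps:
r(W) = 1
r(R(b(-5))) - 1*33³ = 1 - 1*33³ = 1 - 1*35937 = 1 - 35937 = -35936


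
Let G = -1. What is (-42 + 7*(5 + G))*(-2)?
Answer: 28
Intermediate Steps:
(-42 + 7*(5 + G))*(-2) = (-42 + 7*(5 - 1))*(-2) = (-42 + 7*4)*(-2) = (-42 + 28)*(-2) = -14*(-2) = 28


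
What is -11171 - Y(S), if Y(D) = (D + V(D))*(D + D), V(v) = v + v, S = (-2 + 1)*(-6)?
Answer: -11387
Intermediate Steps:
S = 6 (S = -1*(-6) = 6)
V(v) = 2*v
Y(D) = 6*D² (Y(D) = (D + 2*D)*(D + D) = (3*D)*(2*D) = 6*D²)
-11171 - Y(S) = -11171 - 6*6² = -11171 - 6*36 = -11171 - 1*216 = -11171 - 216 = -11387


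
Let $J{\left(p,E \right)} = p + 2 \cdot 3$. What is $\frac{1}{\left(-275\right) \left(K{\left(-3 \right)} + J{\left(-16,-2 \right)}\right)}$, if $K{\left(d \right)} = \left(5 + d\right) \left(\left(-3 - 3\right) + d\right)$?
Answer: $\frac{1}{7700} \approx 0.00012987$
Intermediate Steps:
$J{\left(p,E \right)} = 6 + p$ ($J{\left(p,E \right)} = p + 6 = 6 + p$)
$K{\left(d \right)} = \left(-6 + d\right) \left(5 + d\right)$ ($K{\left(d \right)} = \left(5 + d\right) \left(\left(-3 - 3\right) + d\right) = \left(5 + d\right) \left(-6 + d\right) = \left(-6 + d\right) \left(5 + d\right)$)
$\frac{1}{\left(-275\right) \left(K{\left(-3 \right)} + J{\left(-16,-2 \right)}\right)} = \frac{1}{\left(-275\right) \left(\left(-30 + \left(-3\right)^{2} - -3\right) + \left(6 - 16\right)\right)} = \frac{1}{\left(-275\right) \left(\left(-30 + 9 + 3\right) - 10\right)} = \frac{1}{\left(-275\right) \left(-18 - 10\right)} = \frac{1}{\left(-275\right) \left(-28\right)} = \frac{1}{7700}$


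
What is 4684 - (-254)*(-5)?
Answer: 3414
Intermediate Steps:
4684 - (-254)*(-5) = 4684 - 1*1270 = 4684 - 1270 = 3414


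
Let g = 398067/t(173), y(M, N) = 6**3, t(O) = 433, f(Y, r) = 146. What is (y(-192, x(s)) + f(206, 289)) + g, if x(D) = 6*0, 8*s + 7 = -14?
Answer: 554813/433 ≈ 1281.3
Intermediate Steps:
s = -21/8 (s = -7/8 + (1/8)*(-14) = -7/8 - 7/4 = -21/8 ≈ -2.6250)
x(D) = 0
y(M, N) = 216
g = 398067/433 ≈ 919.32
(y(-192, x(s)) + f(206, 289)) + g = (216 + 146) + 398067/433 = 362 + 398067/433 = 554813/433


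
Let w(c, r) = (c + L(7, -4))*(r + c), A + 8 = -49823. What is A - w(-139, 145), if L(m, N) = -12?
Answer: -48925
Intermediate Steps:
A = -49831 (A = -8 - 49823 = -49831)
w(c, r) = (-12 + c)*(c + r) (w(c, r) = (c - 12)*(r + c) = (-12 + c)*(c + r))
A - w(-139, 145) = -49831 - ((-139)² - 12*(-139) - 12*145 - 139*145) = -49831 - (19321 + 1668 - 1740 - 20155) = -49831 - 1*(-906) = -49831 + 906 = -48925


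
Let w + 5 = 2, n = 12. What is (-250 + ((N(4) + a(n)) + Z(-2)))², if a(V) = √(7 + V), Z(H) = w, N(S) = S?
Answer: (249 - √19)² ≈ 59849.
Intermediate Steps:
w = -3 (w = -5 + 2 = -3)
Z(H) = -3
(-250 + ((N(4) + a(n)) + Z(-2)))² = (-250 + ((4 + √(7 + 12)) - 3))² = (-250 + ((4 + √19) - 3))² = (-250 + (1 + √19))² = (-249 + √19)²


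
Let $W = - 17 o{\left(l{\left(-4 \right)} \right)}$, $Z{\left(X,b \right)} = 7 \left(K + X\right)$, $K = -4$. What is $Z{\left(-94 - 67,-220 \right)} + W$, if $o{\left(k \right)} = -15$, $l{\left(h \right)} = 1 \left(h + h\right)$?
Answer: $-900$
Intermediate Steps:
$l{\left(h \right)} = 2 h$ ($l{\left(h \right)} = 1 \cdot 2 h = 2 h$)
$Z{\left(X,b \right)} = -28 + 7 X$ ($Z{\left(X,b \right)} = 7 \left(-4 + X\right) = -28 + 7 X$)
$W = 255$ ($W = \left(-17\right) \left(-15\right) = 255$)
$Z{\left(-94 - 67,-220 \right)} + W = \left(-28 + 7 \left(-94 - 67\right)\right) + 255 = \left(-28 + 7 \left(-161\right)\right) + 255 = \left(-28 - 1127\right) + 255 = -1155 + 255 = -900$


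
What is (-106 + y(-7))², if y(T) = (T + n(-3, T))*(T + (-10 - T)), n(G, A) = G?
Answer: 36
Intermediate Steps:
y(T) = 30 - 10*T (y(T) = (T - 3)*(T + (-10 - T)) = (-3 + T)*(-10) = 30 - 10*T)
(-106 + y(-7))² = (-106 + (30 - 10*(-7)))² = (-106 + (30 + 70))² = (-106 + 100)² = (-6)² = 36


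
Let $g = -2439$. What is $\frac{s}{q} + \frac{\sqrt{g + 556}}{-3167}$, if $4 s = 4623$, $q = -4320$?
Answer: $- \frac{1541}{5760} - \frac{i \sqrt{1883}}{3167} \approx -0.26753 - 0.013702 i$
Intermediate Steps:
$s = \frac{4623}{4}$ ($s = \frac{1}{4} \cdot 4623 = \frac{4623}{4} \approx 1155.8$)
$\frac{s}{q} + \frac{\sqrt{g + 556}}{-3167} = \frac{4623}{4 \left(-4320\right)} + \frac{\sqrt{-2439 + 556}}{-3167} = \frac{4623}{4} \left(- \frac{1}{4320}\right) + \sqrt{-1883} \left(- \frac{1}{3167}\right) = - \frac{1541}{5760} + i \sqrt{1883} \left(- \frac{1}{3167}\right) = - \frac{1541}{5760} - \frac{i \sqrt{1883}}{3167}$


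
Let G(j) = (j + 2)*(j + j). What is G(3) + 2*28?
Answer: 86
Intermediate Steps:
G(j) = 2*j*(2 + j) (G(j) = (2 + j)*(2*j) = 2*j*(2 + j))
G(3) + 2*28 = 2*3*(2 + 3) + 2*28 = 2*3*5 + 56 = 30 + 56 = 86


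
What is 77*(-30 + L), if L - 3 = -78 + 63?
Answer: -3234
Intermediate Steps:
L = -12 (L = 3 + (-78 + 63) = 3 - 15 = -12)
77*(-30 + L) = 77*(-30 - 12) = 77*(-42) = -3234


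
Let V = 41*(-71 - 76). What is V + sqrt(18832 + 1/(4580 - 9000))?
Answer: -6027 + sqrt(91977370095)/2210 ≈ -5889.8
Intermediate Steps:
V = -6027 (V = 41*(-147) = -6027)
V + sqrt(18832 + 1/(4580 - 9000)) = -6027 + sqrt(18832 + 1/(4580 - 9000)) = -6027 + sqrt(18832 + 1/(-4420)) = -6027 + sqrt(18832 - 1/4420) = -6027 + sqrt(83237439/4420) = -6027 + sqrt(91977370095)/2210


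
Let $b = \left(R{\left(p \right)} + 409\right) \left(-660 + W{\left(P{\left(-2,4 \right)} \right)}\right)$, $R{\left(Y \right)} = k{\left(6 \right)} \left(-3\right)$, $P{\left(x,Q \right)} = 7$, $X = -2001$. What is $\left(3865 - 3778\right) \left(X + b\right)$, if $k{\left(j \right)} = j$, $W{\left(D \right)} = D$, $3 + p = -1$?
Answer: $-22387188$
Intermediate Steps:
$p = -4$ ($p = -3 - 1 = -4$)
$R{\left(Y \right)} = -18$ ($R{\left(Y \right)} = 6 \left(-3\right) = -18$)
$b = -255323$ ($b = \left(-18 + 409\right) \left(-660 + 7\right) = 391 \left(-653\right) = -255323$)
$\left(3865 - 3778\right) \left(X + b\right) = \left(3865 - 3778\right) \left(-2001 - 255323\right) = 87 \left(-257324\right) = -22387188$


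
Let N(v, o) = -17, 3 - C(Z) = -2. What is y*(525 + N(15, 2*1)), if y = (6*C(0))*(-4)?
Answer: -60960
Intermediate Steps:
C(Z) = 5 (C(Z) = 3 - 1*(-2) = 3 + 2 = 5)
y = -120 (y = (6*5)*(-4) = 30*(-4) = -120)
y*(525 + N(15, 2*1)) = -120*(525 - 17) = -120*508 = -60960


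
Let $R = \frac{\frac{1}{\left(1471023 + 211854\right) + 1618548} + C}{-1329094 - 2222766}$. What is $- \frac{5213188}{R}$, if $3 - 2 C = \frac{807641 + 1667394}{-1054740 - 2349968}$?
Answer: $\frac{416265605986912565564304000}{41892313560991} \approx 9.9366 \cdot 10^{12}$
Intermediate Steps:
$C = \frac{12689159}{6809416}$ ($C = \frac{3}{2} - \frac{\left(807641 + 1667394\right) \frac{1}{-1054740 - 2349968}}{2} = \frac{3}{2} - \frac{2475035 \frac{1}{-3404708}}{2} = \frac{3}{2} - \frac{2475035 \left(- \frac{1}{3404708}\right)}{2} = \frac{3}{2} - - \frac{2475035}{6809416} = \frac{3}{2} + \frac{2475035}{6809416} = \frac{12689159}{6809416} \approx 1.8635$)
$R = - \frac{41892313560991}{79848569816955108000}$ ($R = \frac{\frac{1}{\left(1471023 + 211854\right) + 1618548} + \frac{12689159}{6809416}}{-1329094 - 2222766} = \frac{\frac{1}{1682877 + 1618548} + \frac{12689159}{6809416}}{-3551860} = \left(\frac{1}{3301425} + \frac{12689159}{6809416}\right) \left(- \frac{1}{3551860}\right) = \frac{41892313560991}{22480776217800} \left(- \frac{1}{3551860}\right) = - \frac{41892313560991}{79848569816955108000} \approx -5.2465 \cdot 10^{-7}$)
$- \frac{5213188}{R} = - \frac{5213188}{- \frac{41892313560991}{79848569816955108000}} = \left(-5213188\right) \left(- \frac{79848569816955108000}{41892313560991}\right) = \frac{416265605986912565564304000}{41892313560991}$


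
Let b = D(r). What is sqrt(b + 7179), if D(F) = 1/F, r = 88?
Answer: sqrt(13898566)/44 ≈ 84.729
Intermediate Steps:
b = 1/88 ≈ 0.011364
sqrt(b + 7179) = sqrt(1/88 + 7179) = sqrt(631753/88) = sqrt(13898566)/44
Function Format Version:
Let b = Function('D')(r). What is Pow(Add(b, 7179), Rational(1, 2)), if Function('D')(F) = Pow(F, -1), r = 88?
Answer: Mul(Rational(1, 44), Pow(13898566, Rational(1, 2))) ≈ 84.729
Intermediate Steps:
b = Rational(1, 88) (b = Pow(88, -1) = Rational(1, 88) ≈ 0.011364)
Pow(Add(b, 7179), Rational(1, 2)) = Pow(Add(Rational(1, 88), 7179), Rational(1, 2)) = Pow(Rational(631753, 88), Rational(1, 2)) = Mul(Rational(1, 44), Pow(13898566, Rational(1, 2)))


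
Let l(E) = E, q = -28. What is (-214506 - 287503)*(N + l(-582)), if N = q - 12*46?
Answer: 583334458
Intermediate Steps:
N = -580 (N = -28 - 12*46 = -28 - 552 = -580)
(-214506 - 287503)*(N + l(-582)) = (-214506 - 287503)*(-580 - 582) = -502009*(-1162) = 583334458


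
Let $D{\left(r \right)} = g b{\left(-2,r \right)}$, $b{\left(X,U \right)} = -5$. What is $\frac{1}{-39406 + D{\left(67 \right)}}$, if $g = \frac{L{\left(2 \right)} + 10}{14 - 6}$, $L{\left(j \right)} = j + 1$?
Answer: $- \frac{8}{315313} \approx -2.5372 \cdot 10^{-5}$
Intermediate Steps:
$L{\left(j \right)} = 1 + j$
$g = \frac{13}{8}$ ($g = \frac{\left(1 + 2\right) + 10}{14 - 6} = \frac{3 + 10}{14 - 6} = \frac{13}{14 - 6} = \frac{13}{8} \approx 1.625$)
$D{\left(r \right)} = - \frac{65}{8}$ ($D{\left(r \right)} = \frac{13}{8} \left(-5\right) = - \frac{65}{8}$)
$\frac{1}{-39406 + D{\left(67 \right)}} = \frac{1}{-39406 - \frac{65}{8}} = \frac{1}{- \frac{315313}{8}} = - \frac{8}{315313}$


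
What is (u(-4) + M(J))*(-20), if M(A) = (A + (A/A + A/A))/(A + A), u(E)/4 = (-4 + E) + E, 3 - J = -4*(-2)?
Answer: 954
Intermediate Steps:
J = -5 (J = 3 - (-4)*(-2) = 3 - 1*8 = 3 - 8 = -5)
u(E) = -16 + 8*E (u(E) = 4*((-4 + E) + E) = 4*(-4 + 2*E) = -16 + 8*E)
M(A) = (2 + A)/(2*A) (M(A) = (A + (1 + 1))/((2*A)) = (A + 2)*(1/(2*A)) = (2 + A)*(1/(2*A)) = (2 + A)/(2*A))
(u(-4) + M(J))*(-20) = ((-16 + 8*(-4)) + (1/2)*(2 - 5)/(-5))*(-20) = ((-16 - 32) + (1/2)*(-1/5)*(-3))*(-20) = (-48 + 3/10)*(-20) = -477/10*(-20) = 954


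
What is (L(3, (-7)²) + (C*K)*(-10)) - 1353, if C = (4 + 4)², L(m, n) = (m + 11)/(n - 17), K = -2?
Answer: -1161/16 ≈ -72.563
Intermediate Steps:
L(m, n) = (11 + m)/(-17 + n)
C = 64 (C = 8² = 64)
(L(3, (-7)²) + (C*K)*(-10)) - 1353 = ((11 + 3)/(-17 + (-7)²) + (64*(-2))*(-10)) - 1353 = (14/(-17 + 49) - 128*(-10)) - 1353 = (14/32 + 1280) - 1353 = ((1/32)*14 + 1280) - 1353 = (7/16 + 1280) - 1353 = 20487/16 - 1353 = -1161/16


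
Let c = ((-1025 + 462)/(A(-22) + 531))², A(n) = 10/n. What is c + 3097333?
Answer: 105491780877617/34058896 ≈ 3.0973e+6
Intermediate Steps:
c = 38353249/34058896 (c = ((-1025 + 462)/(10/(-22) + 531))² = (-563/(10*(-1/22) + 531))² = (-563/(-5/11 + 531))² = (-563/5836/11)² = (-563*11/5836)² = (-6193/5836)² = 38353249/34058896 ≈ 1.1261)
c + 3097333 = 38353249/34058896 + 3097333 = 105491780877617/34058896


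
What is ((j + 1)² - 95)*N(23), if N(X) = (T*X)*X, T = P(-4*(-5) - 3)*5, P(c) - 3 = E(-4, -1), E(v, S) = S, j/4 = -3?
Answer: 137540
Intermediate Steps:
j = -12 (j = 4*(-3) = -12)
P(c) = 2 (P(c) = 3 - 1 = 2)
T = 10 (T = 2*5 = 10)
N(X) = 10*X² (N(X) = (10*X)*X = 10*X²)
((j + 1)² - 95)*N(23) = ((-12 + 1)² - 95)*(10*23²) = ((-11)² - 95)*(10*529) = (121 - 95)*5290 = 26*5290 = 137540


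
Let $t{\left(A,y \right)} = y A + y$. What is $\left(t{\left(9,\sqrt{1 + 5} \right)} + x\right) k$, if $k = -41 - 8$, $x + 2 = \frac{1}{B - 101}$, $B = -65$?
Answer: $\frac{16317}{166} - 490 \sqrt{6} \approx -1102.0$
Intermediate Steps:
$t{\left(A,y \right)} = y + A y$ ($t{\left(A,y \right)} = A y + y = y + A y$)
$x = - \frac{333}{166}$ ($x = -2 + \frac{1}{-65 - 101} = -2 + \frac{1}{-166} = -2 - \frac{1}{166} = - \frac{333}{166} \approx -2.006$)
$k = -49$
$\left(t{\left(9,\sqrt{1 + 5} \right)} + x\right) k = \left(\sqrt{1 + 5} \left(1 + 9\right) - \frac{333}{166}\right) \left(-49\right) = \left(\sqrt{6} \cdot 10 - \frac{333}{166}\right) \left(-49\right) = \left(10 \sqrt{6} - \frac{333}{166}\right) \left(-49\right) = \left(- \frac{333}{166} + 10 \sqrt{6}\right) \left(-49\right) = \frac{16317}{166} - 490 \sqrt{6}$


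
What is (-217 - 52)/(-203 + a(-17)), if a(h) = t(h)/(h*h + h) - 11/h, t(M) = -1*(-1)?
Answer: 73168/55039 ≈ 1.3294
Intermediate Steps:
t(M) = 1
a(h) = 1/(h + h²) - 11/h (a(h) = 1/(h*h + h) - 11/h = 1/(h² + h) - 11/h = 1/(h + h²) - 11/h)
(-217 - 52)/(-203 + a(-17)) = (-217 - 52)/(-203 + (-10 - 11*(-17))/((-17)*(1 - 17))) = -269/(-203 - 1/17*(-10 + 187)/(-16)) = -269/(-203 - 1/17*(-1/16)*177) = -269/(-203 + 177/272) = -269/(-55039/272) = -269*(-272/55039) = 73168/55039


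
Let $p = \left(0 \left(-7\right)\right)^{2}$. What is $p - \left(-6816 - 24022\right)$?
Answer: $30838$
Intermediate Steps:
$p = 0$ ($p = 0^{2} = 0$)
$p - \left(-6816 - 24022\right) = 0 - \left(-6816 - 24022\right) = 0 - -30838 = 0 + 30838 = 30838$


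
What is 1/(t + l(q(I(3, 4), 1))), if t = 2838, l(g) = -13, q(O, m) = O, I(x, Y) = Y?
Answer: 1/2825 ≈ 0.00035398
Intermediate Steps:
1/(t + l(q(I(3, 4), 1))) = 1/(2838 - 13) = 1/2825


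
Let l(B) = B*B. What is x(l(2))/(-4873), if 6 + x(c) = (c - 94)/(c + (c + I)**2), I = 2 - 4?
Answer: 69/19492 ≈ 0.0035399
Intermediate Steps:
I = -2
l(B) = B**2
x(c) = -6 + (-94 + c)/(c + (-2 + c)**2) (x(c) = -6 + (c - 94)/(c + (c - 2)**2) = -6 + (-94 + c)/(c + (-2 + c)**2))
x(l(2))/(-4873) = ((-118 - 6*(2**2)**2 + 19*2**2)/(4 + (2**2)**2 - 3*2**2))/(-4873) = ((-118 - 6*4**2 + 19*4)/(4 + 4**2 - 3*4))*(-1/4873) = ((-118 - 6*16 + 76)/(4 + 16 - 12))*(-1/4873) = ((-118 - 96 + 76)/8)*(-1/4873) = ((1/8)*(-138))*(-1/4873) = -69/4*(-1/4873) = 69/19492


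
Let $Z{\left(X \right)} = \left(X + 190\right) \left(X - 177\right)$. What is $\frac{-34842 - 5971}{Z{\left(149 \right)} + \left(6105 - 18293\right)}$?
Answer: $\frac{40813}{21680} \approx 1.8825$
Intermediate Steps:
$Z{\left(X \right)} = \left(-177 + X\right) \left(190 + X\right)$ ($Z{\left(X \right)} = \left(190 + X\right) \left(-177 + X\right) = \left(-177 + X\right) \left(190 + X\right)$)
$\frac{-34842 - 5971}{Z{\left(149 \right)} + \left(6105 - 18293\right)} = \frac{-34842 - 5971}{\left(-33630 + 149^{2} + 13 \cdot 149\right) + \left(6105 - 18293\right)} = - \frac{40813}{\left(-33630 + 22201 + 1937\right) + \left(6105 - 18293\right)} = - \frac{40813}{-9492 - 12188} = - \frac{40813}{-21680} = \left(-40813\right) \left(- \frac{1}{21680}\right) = \frac{40813}{21680}$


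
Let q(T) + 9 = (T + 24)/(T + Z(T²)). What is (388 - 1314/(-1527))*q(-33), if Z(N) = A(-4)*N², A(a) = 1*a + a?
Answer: -5633523246000/1609695703 ≈ -3499.7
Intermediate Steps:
A(a) = 2*a (A(a) = a + a = 2*a)
Z(N) = -8*N² (Z(N) = (2*(-4))*N² = -8*N²)
q(T) = -9 + (24 + T)/(T - 8*T⁴) (q(T) = -9 + (T + 24)/(T - 8*T⁴) = -9 + (24 + T)/(T - 8*T⁴))
(388 - 1314/(-1527))*q(-33) = (388 - 1314/(-1527))*((-24 - 72*(-33)⁴ + 8*(-33))/(-1*(-33) + 8*(-33)⁴)) = (388 - 1314*(-1/1527))*((-24 - 72*1185921 - 264)/(33 + 8*1185921)) = (388 + 438/509)*((-24 - 85386312 - 264)/(33 + 9487368)) = 197930*(-85386600/9487401)/509 = 197930*((1/9487401)*(-85386600))/509 = (197930/509)*(-28462200/3162467) = -5633523246000/1609695703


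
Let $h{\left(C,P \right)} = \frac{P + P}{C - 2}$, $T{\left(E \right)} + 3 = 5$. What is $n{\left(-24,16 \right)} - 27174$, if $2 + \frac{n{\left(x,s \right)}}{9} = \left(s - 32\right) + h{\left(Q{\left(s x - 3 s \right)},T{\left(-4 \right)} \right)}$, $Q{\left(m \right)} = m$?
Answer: $- \frac{5931930}{217} \approx -27336.0$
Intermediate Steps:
$T{\left(E \right)} = 2$ ($T{\left(E \right)} = -3 + 5 = 2$)
$h{\left(C,P \right)} = \frac{2 P}{-2 + C}$
$n{\left(x,s \right)} = -306 + 9 s + \frac{36}{-2 - 3 s + s x}$ ($n{\left(x,s \right)} = -18 + 9 \left(\left(s - 32\right) + 2 \cdot 2 \frac{1}{-2 + \left(s x - 3 s\right)}\right) = -18 + 9 \left(\left(-32 + s\right) + 2 \cdot 2 \frac{1}{-2 + \left(- 3 s + s x\right)}\right) = -18 + 9 \left(\left(-32 + s\right) + 2 \cdot 2 \frac{1}{-2 - 3 s + s x}\right) = -18 + 9 \left(\left(-32 + s\right) + \frac{4}{-2 - 3 s + s x}\right) = -18 + 9 \left(-32 + s + \frac{4}{-2 - 3 s + s x}\right) = -18 + \left(-288 + 9 s + \frac{36}{-2 - 3 s + s x}\right) = -306 + 9 s + \frac{36}{-2 - 3 s + s x}$)
$n{\left(-24,16 \right)} - 27174 = \frac{9 \left(4 + \left(-34 + 16\right) \left(-2 + 16 \left(-3 - 24\right)\right)\right)}{-2 + 16 \left(-3 - 24\right)} - 27174 = \frac{9 \left(4 - 18 \left(-2 + 16 \left(-27\right)\right)\right)}{-2 + 16 \left(-27\right)} - 27174 = \frac{9 \left(4 - 18 \left(-2 - 432\right)\right)}{-2 - 432} - 27174 = \frac{9 \left(4 - -7812\right)}{-434} - 27174 = 9 \left(- \frac{1}{434}\right) \left(4 + 7812\right) - 27174 = 9 \left(- \frac{1}{434}\right) 7816 - 27174 = - \frac{35172}{217} - 27174 = - \frac{5931930}{217}$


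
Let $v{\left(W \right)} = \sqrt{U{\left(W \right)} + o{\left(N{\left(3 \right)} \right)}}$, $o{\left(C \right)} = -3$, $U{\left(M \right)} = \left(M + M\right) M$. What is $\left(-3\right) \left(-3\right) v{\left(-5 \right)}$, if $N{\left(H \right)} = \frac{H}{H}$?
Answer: $9 \sqrt{47} \approx 61.701$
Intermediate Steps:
$N{\left(H \right)} = 1$
$U{\left(M \right)} = 2 M^{2}$ ($U{\left(M \right)} = 2 M M = 2 M^{2}$)
$v{\left(W \right)} = \sqrt{-3 + 2 W^{2}}$ ($v{\left(W \right)} = \sqrt{2 W^{2} - 3} = \sqrt{-3 + 2 W^{2}}$)
$\left(-3\right) \left(-3\right) v{\left(-5 \right)} = \left(-3\right) \left(-3\right) \sqrt{-3 + 2 \left(-5\right)^{2}} = 9 \sqrt{-3 + 2 \cdot 25} = 9 \sqrt{-3 + 50} = 9 \sqrt{47}$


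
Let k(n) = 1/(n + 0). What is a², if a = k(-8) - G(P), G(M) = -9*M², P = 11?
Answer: 75881521/64 ≈ 1.1856e+6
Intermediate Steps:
k(n) = 1/n
a = 8711/8 (a = 1/(-8) - (-9)*11² = -⅛ - (-9)*121 = -⅛ - 1*(-1089) = -⅛ + 1089 = 8711/8 ≈ 1088.9)
a² = (8711/8)² = 75881521/64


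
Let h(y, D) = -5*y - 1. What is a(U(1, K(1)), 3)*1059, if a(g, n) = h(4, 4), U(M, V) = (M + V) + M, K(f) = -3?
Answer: -22239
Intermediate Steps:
U(M, V) = V + 2*M
h(y, D) = -1 - 5*y
a(g, n) = -21 (a(g, n) = -1 - 5*4 = -1 - 20 = -21)
a(U(1, K(1)), 3)*1059 = -21*1059 = -22239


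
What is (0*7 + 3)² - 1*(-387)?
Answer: 396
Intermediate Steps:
(0*7 + 3)² - 1*(-387) = (0 + 3)² + 387 = 3² + 387 = 9 + 387 = 396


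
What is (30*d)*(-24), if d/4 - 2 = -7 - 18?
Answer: 66240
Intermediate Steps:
d = -92 (d = 8 + 4*(-7 - 18) = 8 + 4*(-25) = 8 - 100 = -92)
(30*d)*(-24) = (30*(-92))*(-24) = -2760*(-24) = 66240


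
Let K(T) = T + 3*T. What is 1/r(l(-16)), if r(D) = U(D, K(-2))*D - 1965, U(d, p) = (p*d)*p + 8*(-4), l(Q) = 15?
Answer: 1/11955 ≈ 8.3647e-5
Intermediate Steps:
K(T) = 4*T
U(d, p) = -32 + d*p² (U(d, p) = (d*p)*p - 32 = d*p² - 32 = -32 + d*p²)
r(D) = -1965 + D*(-32 + 64*D) (r(D) = (-32 + D*(4*(-2))²)*D - 1965 = (-32 + D*(-8)²)*D - 1965 = (-32 + D*64)*D - 1965 = (-32 + 64*D)*D - 1965 = D*(-32 + 64*D) - 1965 = -1965 + D*(-32 + 64*D))
1/r(l(-16)) = 1/(-1965 + 32*15*(-1 + 2*15)) = 1/(-1965 + 32*15*(-1 + 30)) = 1/(-1965 + 32*15*29) = 1/(-1965 + 13920) = 1/11955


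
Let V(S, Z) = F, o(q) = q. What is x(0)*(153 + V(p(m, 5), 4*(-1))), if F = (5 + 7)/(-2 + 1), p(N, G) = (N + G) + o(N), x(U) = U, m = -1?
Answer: 0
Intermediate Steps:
p(N, G) = G + 2*N (p(N, G) = (N + G) + N = (G + N) + N = G + 2*N)
F = -12 (F = 12/(-1) = 12*(-1) = -12)
V(S, Z) = -12
x(0)*(153 + V(p(m, 5), 4*(-1))) = 0*(153 - 12) = 0*141 = 0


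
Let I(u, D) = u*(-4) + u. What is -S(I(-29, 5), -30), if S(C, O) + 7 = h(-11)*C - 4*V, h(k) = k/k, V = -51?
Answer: -284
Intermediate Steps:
h(k) = 1
I(u, D) = -3*u (I(u, D) = -4*u + u = -3*u)
S(C, O) = 197 + C (S(C, O) = -7 + (1*C - 4*(-51)) = -7 + (C + 204) = -7 + (204 + C) = 197 + C)
-S(I(-29, 5), -30) = -(197 - 3*(-29)) = -(197 + 87) = -1*284 = -284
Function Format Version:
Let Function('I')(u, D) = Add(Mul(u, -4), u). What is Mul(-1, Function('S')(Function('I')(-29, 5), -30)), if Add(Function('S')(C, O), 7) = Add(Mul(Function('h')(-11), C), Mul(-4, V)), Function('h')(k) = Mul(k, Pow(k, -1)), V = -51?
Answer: -284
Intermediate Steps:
Function('h')(k) = 1
Function('I')(u, D) = Mul(-3, u) (Function('I')(u, D) = Add(Mul(-4, u), u) = Mul(-3, u))
Function('S')(C, O) = Add(197, C) (Function('S')(C, O) = Add(-7, Add(Mul(1, C), Mul(-4, -51))) = Add(-7, Add(C, 204)) = Add(-7, Add(204, C)) = Add(197, C))
Mul(-1, Function('S')(Function('I')(-29, 5), -30)) = Mul(-1, Add(197, Mul(-3, -29))) = Mul(-1, Add(197, 87)) = Mul(-1, 284) = -284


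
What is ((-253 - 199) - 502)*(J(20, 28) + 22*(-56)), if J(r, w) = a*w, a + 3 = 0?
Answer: 1255464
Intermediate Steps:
a = -3 (a = -3 + 0 = -3)
J(r, w) = -3*w
((-253 - 199) - 502)*(J(20, 28) + 22*(-56)) = ((-253 - 199) - 502)*(-3*28 + 22*(-56)) = (-452 - 502)*(-84 - 1232) = -954*(-1316) = 1255464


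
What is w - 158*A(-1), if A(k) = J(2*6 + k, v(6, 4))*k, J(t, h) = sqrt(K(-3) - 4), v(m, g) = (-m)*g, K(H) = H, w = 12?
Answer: 12 + 158*I*sqrt(7) ≈ 12.0 + 418.03*I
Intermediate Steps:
v(m, g) = -g*m
J(t, h) = I*sqrt(7) (J(t, h) = sqrt(-3 - 4) = sqrt(-7) = I*sqrt(7))
A(k) = I*k*sqrt(7) (A(k) = (I*sqrt(7))*k = I*k*sqrt(7))
w - 158*A(-1) = 12 - 158*I*(-1)*sqrt(7) = 12 - (-158)*I*sqrt(7) = 12 + 158*I*sqrt(7)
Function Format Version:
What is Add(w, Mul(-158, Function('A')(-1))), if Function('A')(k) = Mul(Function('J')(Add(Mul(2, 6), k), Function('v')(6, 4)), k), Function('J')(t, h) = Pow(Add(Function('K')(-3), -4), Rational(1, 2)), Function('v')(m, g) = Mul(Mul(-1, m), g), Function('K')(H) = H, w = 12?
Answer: Add(12, Mul(158, I, Pow(7, Rational(1, 2)))) ≈ Add(12.000, Mul(418.03, I))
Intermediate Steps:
Function('v')(m, g) = Mul(-1, g, m)
Function('J')(t, h) = Mul(I, Pow(7, Rational(1, 2))) (Function('J')(t, h) = Pow(Add(-3, -4), Rational(1, 2)) = Pow(-7, Rational(1, 2)) = Mul(I, Pow(7, Rational(1, 2))))
Function('A')(k) = Mul(I, k, Pow(7, Rational(1, 2))) (Function('A')(k) = Mul(Mul(I, Pow(7, Rational(1, 2))), k) = Mul(I, k, Pow(7, Rational(1, 2))))
Add(w, Mul(-158, Function('A')(-1))) = Add(12, Mul(-158, Mul(I, -1, Pow(7, Rational(1, 2))))) = Add(12, Mul(-158, Mul(-1, I, Pow(7, Rational(1, 2))))) = Add(12, Mul(158, I, Pow(7, Rational(1, 2))))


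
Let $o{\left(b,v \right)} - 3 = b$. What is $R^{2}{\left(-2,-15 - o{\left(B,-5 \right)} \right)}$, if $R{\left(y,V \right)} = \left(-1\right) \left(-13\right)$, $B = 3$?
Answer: $169$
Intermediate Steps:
$o{\left(b,v \right)} = 3 + b$
$R{\left(y,V \right)} = 13$
$R^{2}{\left(-2,-15 - o{\left(B,-5 \right)} \right)} = 13^{2} = 169$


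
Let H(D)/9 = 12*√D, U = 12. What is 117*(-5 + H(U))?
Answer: -585 + 25272*√3 ≈ 43187.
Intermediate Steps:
H(D) = 108*√D (H(D) = 9*(12*√D) = 108*√D)
117*(-5 + H(U)) = 117*(-5 + 108*√12) = 117*(-5 + 108*(2*√3)) = 117*(-5 + 216*√3) = -585 + 25272*√3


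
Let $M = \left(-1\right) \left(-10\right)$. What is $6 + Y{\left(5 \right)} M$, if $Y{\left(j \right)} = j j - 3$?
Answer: $226$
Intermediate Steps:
$Y{\left(j \right)} = -3 + j^{2}$ ($Y{\left(j \right)} = j^{2} - 3 = -3 + j^{2}$)
$M = 10$
$6 + Y{\left(5 \right)} M = 6 + \left(-3 + 5^{2}\right) 10 = 6 + \left(-3 + 25\right) 10 = 6 + 22 \cdot 10 = 6 + 220 = 226$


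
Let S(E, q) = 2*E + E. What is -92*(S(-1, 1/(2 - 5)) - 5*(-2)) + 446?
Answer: -198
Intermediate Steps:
S(E, q) = 3*E
-92*(S(-1, 1/(2 - 5)) - 5*(-2)) + 446 = -92*(3*(-1) - 5*(-2)) + 446 = -92*(-3 + 10) + 446 = -92*7 + 446 = -644 + 446 = -198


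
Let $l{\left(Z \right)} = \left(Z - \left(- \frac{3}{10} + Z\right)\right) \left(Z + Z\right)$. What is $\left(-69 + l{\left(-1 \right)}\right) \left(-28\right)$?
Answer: $\frac{9744}{5} \approx 1948.8$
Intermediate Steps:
$l{\left(Z \right)} = \frac{3 Z}{5}$ ($l{\left(Z \right)} = \left(Z - \left(- \frac{3}{10} + Z\right)\right) 2 Z = \frac{3 \cdot 2 Z}{10} = \frac{3 Z}{5}$)
$\left(-69 + l{\left(-1 \right)}\right) \left(-28\right) = \left(-69 + \frac{3}{5} \left(-1\right)\right) \left(-28\right) = \left(-69 - \frac{3}{5}\right) \left(-28\right) = \left(- \frac{348}{5}\right) \left(-28\right) = \frac{9744}{5}$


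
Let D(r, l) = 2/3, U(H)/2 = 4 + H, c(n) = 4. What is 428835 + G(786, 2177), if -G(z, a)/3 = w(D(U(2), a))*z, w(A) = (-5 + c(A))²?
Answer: 426477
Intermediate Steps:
U(H) = 8 + 2*H (U(H) = 2*(4 + H) = 8 + 2*H)
D(r, l) = ⅔ (D(r, l) = 2*(⅓) = ⅔)
w(A) = 1 (w(A) = (-5 + 4)² = (-1)² = 1)
G(z, a) = -3*z
428835 + G(786, 2177) = 428835 - 3*786 = 428835 - 2358 = 426477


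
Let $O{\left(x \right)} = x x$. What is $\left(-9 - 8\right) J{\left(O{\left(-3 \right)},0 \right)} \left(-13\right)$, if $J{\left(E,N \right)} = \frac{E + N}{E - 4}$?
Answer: $\frac{1989}{5} \approx 397.8$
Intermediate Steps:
$O{\left(x \right)} = x^{2}$
$J{\left(E,N \right)} = \frac{E + N}{-4 + E}$
$\left(-9 - 8\right) J{\left(O{\left(-3 \right)},0 \right)} \left(-13\right) = \left(-9 - 8\right) \frac{\left(-3\right)^{2} + 0}{-4 + \left(-3\right)^{2}} \left(-13\right) = \left(-9 - 8\right) \frac{9 + 0}{-4 + 9} \left(-13\right) = \left(-9 - 8\right) \frac{1}{5} \cdot 9 \left(-13\right) = - 17 \cdot \frac{1}{5} \cdot 9 \left(-13\right) = \left(-17\right) \frac{9}{5} \left(-13\right) = \left(- \frac{153}{5}\right) \left(-13\right) = \frac{1989}{5}$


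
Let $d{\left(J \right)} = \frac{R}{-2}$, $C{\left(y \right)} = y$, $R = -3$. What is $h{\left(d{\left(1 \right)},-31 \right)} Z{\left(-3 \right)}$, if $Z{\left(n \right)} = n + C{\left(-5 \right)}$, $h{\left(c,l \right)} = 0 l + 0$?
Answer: $0$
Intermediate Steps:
$d{\left(J \right)} = \frac{3}{2}$ ($d{\left(J \right)} = - \frac{3}{-2} = \left(-3\right) \left(- \frac{1}{2}\right) = \frac{3}{2}$)
$h{\left(c,l \right)} = 0$ ($h{\left(c,l \right)} = 0 + 0 = 0$)
$Z{\left(n \right)} = -5 + n$ ($Z{\left(n \right)} = n - 5 = -5 + n$)
$h{\left(d{\left(1 \right)},-31 \right)} Z{\left(-3 \right)} = 0 \left(-5 - 3\right) = 0 \left(-8\right) = 0$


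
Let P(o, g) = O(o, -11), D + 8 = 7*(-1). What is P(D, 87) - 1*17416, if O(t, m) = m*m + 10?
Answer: -17285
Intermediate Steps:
D = -15 (D = -8 + 7*(-1) = -8 - 7 = -15)
O(t, m) = 10 + m² (O(t, m) = m² + 10 = 10 + m²)
P(o, g) = 131 (P(o, g) = 10 + (-11)² = 10 + 121 = 131)
P(D, 87) - 1*17416 = 131 - 1*17416 = 131 - 17416 = -17285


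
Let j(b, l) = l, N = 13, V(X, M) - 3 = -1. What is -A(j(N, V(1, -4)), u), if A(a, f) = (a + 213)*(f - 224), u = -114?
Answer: 72670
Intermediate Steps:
V(X, M) = 2 (V(X, M) = 3 - 1 = 2)
A(a, f) = (-224 + f)*(213 + a) (A(a, f) = (213 + a)*(-224 + f) = (-224 + f)*(213 + a))
-A(j(N, V(1, -4)), u) = -(-47712 - 224*2 + 213*(-114) + 2*(-114)) = -(-47712 - 448 - 24282 - 228) = -1*(-72670) = 72670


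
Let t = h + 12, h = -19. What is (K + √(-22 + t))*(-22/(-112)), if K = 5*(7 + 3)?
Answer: 275/28 + 11*I*√29/56 ≈ 9.8214 + 1.0578*I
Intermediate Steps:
t = -7 (t = -19 + 12 = -7)
K = 50 (K = 5*10 = 50)
(K + √(-22 + t))*(-22/(-112)) = (50 + √(-22 - 7))*(-22/(-112)) = (50 + √(-29))*(-22*(-1/112)) = (50 + I*√29)*(11/56) = 275/28 + 11*I*√29/56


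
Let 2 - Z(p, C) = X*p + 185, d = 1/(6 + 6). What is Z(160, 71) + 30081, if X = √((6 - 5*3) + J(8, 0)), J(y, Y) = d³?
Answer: 29898 - 20*I*√46653/9 ≈ 29898.0 - 479.98*I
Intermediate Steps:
d = 1/12 ≈ 0.083333
J(y, Y) = 1/1728 (J(y, Y) = (1/12)³ = 1/1728)
X = I*√46653/72 (X = √((6 - 5*3) + 1/1728) = √((6 - 15) + 1/1728) = √(-9 + 1/1728) = √(-15551/1728) = I*√46653/72 ≈ 2.9999*I)
Z(p, C) = -183 - I*p*√46653/72 (Z(p, C) = 2 - ((I*√46653/72)*p + 185) = 2 - (I*p*√46653/72 + 185) = 2 - (185 + I*p*√46653/72) = 2 + (-185 - I*p*√46653/72) = -183 - I*p*√46653/72)
Z(160, 71) + 30081 = (-183 - 1/72*I*160*√46653) + 30081 = (-183 - 20*I*√46653/9) + 30081 = 29898 - 20*I*√46653/9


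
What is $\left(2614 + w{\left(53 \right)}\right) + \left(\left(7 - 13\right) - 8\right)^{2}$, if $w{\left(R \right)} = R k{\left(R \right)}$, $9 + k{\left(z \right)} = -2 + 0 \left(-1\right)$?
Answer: $2227$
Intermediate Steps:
$k{\left(z \right)} = -11$ ($k{\left(z \right)} = -9 + \left(-2 + 0 \left(-1\right)\right) = -9 + \left(-2 + 0\right) = -9 - 2 = -11$)
$w{\left(R \right)} = - 11 R$ ($w{\left(R \right)} = R \left(-11\right) = - 11 R$)
$\left(2614 + w{\left(53 \right)}\right) + \left(\left(7 - 13\right) - 8\right)^{2} = \left(2614 - 583\right) + \left(\left(7 - 13\right) - 8\right)^{2} = \left(2614 - 583\right) + \left(-6 - 8\right)^{2} = 2031 + \left(-14\right)^{2} = 2031 + 196 = 2227$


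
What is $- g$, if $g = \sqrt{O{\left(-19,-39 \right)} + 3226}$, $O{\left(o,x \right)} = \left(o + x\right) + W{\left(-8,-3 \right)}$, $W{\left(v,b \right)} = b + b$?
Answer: $- \sqrt{3162} \approx -56.232$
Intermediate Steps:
$W{\left(v,b \right)} = 2 b$
$O{\left(o,x \right)} = -6 + o + x$ ($O{\left(o,x \right)} = \left(o + x\right) + 2 \left(-3\right) = \left(o + x\right) - 6 = -6 + o + x$)
$g = \sqrt{3162}$ ($g = \sqrt{\left(-6 - 19 - 39\right) + 3226} = \sqrt{-64 + 3226} = \sqrt{3162} \approx 56.232$)
$- g = - \sqrt{3162}$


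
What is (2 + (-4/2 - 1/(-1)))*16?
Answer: 16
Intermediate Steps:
(2 + (-4/2 - 1/(-1)))*16 = (2 + (-4*1/2 - 1*(-1)))*16 = (2 + (-2 + 1))*16 = (2 - 1)*16 = 1*16 = 16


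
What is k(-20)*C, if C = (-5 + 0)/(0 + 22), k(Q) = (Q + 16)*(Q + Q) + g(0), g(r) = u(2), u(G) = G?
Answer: -405/11 ≈ -36.818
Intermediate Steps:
g(r) = 2
k(Q) = 2 + 2*Q*(16 + Q) (k(Q) = (Q + 16)*(Q + Q) + 2 = (16 + Q)*(2*Q) + 2 = 2*Q*(16 + Q) + 2 = 2 + 2*Q*(16 + Q))
C = -5/22 ≈ -0.22727
k(-20)*C = (2 + 2*(-20)² + 32*(-20))*(-5/22) = (2 + 2*400 - 640)*(-5/22) = (2 + 800 - 640)*(-5/22) = 162*(-5/22) = -405/11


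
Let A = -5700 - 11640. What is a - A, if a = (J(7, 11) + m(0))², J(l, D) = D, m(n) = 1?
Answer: 17484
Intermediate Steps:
A = -17340
a = 144 (a = (11 + 1)² = 12² = 144)
a - A = 144 - 1*(-17340) = 144 + 17340 = 17484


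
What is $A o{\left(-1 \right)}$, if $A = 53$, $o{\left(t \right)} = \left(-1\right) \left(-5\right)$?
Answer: $265$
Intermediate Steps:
$o{\left(t \right)} = 5$
$A o{\left(-1 \right)} = 53 \cdot 5 = 265$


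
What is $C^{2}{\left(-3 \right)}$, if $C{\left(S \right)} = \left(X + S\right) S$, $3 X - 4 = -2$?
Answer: $49$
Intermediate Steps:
$X = \frac{2}{3}$ ($X = \frac{4}{3} + \frac{1}{3} \left(-2\right) = \frac{4}{3} - \frac{2}{3} = \frac{2}{3} \approx 0.66667$)
$C{\left(S \right)} = S \left(\frac{2}{3} + S\right)$ ($C{\left(S \right)} = \left(\frac{2}{3} + S\right) S = S \left(\frac{2}{3} + S\right)$)
$C^{2}{\left(-3 \right)} = \left(\frac{1}{3} \left(-3\right) \left(2 + 3 \left(-3\right)\right)\right)^{2} = \left(\frac{1}{3} \left(-3\right) \left(2 - 9\right)\right)^{2} = \left(\frac{1}{3} \left(-3\right) \left(-7\right)\right)^{2} = 7^{2} = 49$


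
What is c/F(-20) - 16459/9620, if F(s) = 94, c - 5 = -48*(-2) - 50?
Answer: -528263/452140 ≈ -1.1684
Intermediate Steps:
c = 51 (c = 5 + (-48*(-2) - 50) = 5 + (96 - 50) = 5 + 46 = 51)
c/F(-20) - 16459/9620 = 51/94 - 16459/9620 = -528263/452140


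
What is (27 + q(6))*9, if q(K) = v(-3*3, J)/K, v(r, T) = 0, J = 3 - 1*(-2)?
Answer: 243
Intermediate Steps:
J = 5 (J = 3 + 2 = 5)
q(K) = 0 (q(K) = 0/K = 0)
(27 + q(6))*9 = (27 + 0)*9 = 27*9 = 243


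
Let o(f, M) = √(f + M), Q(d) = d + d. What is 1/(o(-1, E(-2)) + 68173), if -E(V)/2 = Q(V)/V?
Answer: 68173/4647557934 - I*√5/4647557934 ≈ 1.4669e-5 - 4.8113e-10*I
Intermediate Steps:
Q(d) = 2*d
E(V) = -4 (E(V) = -2*2*V/V = -2*2 = -4)
o(f, M) = √(M + f)
1/(o(-1, E(-2)) + 68173) = 1/(√(-4 - 1) + 68173) = 1/(√(-5) + 68173) = 1/(I*√5 + 68173) = 1/(68173 + I*√5)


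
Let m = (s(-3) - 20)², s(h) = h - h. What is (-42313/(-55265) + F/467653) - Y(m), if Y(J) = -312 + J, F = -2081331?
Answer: -2369583144286/25844843045 ≈ -91.685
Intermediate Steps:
s(h) = 0
m = 400 (m = (0 - 20)² = (-20)² = 400)
(-42313/(-55265) + F/467653) - Y(m) = (-42313/(-55265) - 2081331/467653) - (-312 + 400) = (-42313*(-1/55265) - 2081331*1/467653) - 1*88 = (42313/55265 - 2081331/467653) - 88 = -95236956326/25844843045 - 88 = -2369583144286/25844843045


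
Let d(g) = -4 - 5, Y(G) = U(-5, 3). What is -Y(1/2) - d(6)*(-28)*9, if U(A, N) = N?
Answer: -2271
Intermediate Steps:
Y(G) = 3
d(g) = -9
-Y(1/2) - d(6)*(-28)*9 = -1*3 - (-9*(-28))*9 = -3 - 252*9 = -3 - 1*2268 = -3 - 2268 = -2271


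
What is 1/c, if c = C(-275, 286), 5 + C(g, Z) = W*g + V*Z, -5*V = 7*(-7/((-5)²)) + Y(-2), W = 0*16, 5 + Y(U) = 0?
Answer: 125/49139 ≈ 0.0025438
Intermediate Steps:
Y(U) = -5 (Y(U) = -5 + 0 = -5)
W = 0
V = 174/125 (V = -(7*(-7/((-5)²)) - 5)/5 = -(7*(-7/25) - 5)/5 = -(-49/25 - 5)/5 = -⅕*(-174/25) = 174/125 ≈ 1.3920)
C(g, Z) = -5 + 174*Z/125 (C(g, Z) = -5 + (0*g + 174*Z/125) = -5 + (0 + 174*Z/125) = -5 + 174*Z/125)
c = 49139/125 (c = -5 + (174/125)*286 = -5 + 49764/125 = 49139/125 ≈ 393.11)
1/c = 1/(49139/125) = 125/49139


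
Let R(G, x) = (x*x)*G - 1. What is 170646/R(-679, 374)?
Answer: -170646/94975805 ≈ -0.0017967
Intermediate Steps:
R(G, x) = -1 + G*x**2 (R(G, x) = x**2*G - 1 = G*x**2 - 1 = -1 + G*x**2)
170646/R(-679, 374) = 170646/(-1 - 679*374**2) = 170646/(-1 - 679*139876) = 170646/(-1 - 94975804) = 170646/(-94975805) = 170646*(-1/94975805) = -170646/94975805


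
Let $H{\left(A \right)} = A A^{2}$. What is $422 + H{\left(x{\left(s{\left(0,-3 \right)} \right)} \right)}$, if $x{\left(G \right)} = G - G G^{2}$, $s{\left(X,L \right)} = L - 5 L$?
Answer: $-5053029274$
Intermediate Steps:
$s{\left(X,L \right)} = - 4 L$
$x{\left(G \right)} = G - G^{3}$
$H{\left(A \right)} = A^{3}$
$422 + H{\left(x{\left(s{\left(0,-3 \right)} \right)} \right)} = 422 + \left(\left(-4\right) \left(-3\right) - \left(\left(-4\right) \left(-3\right)\right)^{3}\right)^{3} = 422 + \left(12 - 12^{3}\right)^{3} = 422 + \left(12 - 1728\right)^{3} = 422 + \left(-1716\right)^{3} = 422 - 5053029696 = -5053029274$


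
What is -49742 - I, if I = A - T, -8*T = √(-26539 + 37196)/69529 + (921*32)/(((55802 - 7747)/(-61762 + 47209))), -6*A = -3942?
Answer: -338330099/6865 - √10657/556232 ≈ -49283.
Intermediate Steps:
A = 657 (A = -⅙*(-3942) = 657)
T = 7659036/6865 - √10657/556232 (T = -(√(-26539 + 37196)/69529 + (921*32)/(((55802 - 7747)/(-61762 + 47209))))/8 = -(√10657*(1/69529) + 29472/((48055/(-14553))))/8 = -(√10657/69529 + 29472/((48055*(-1/14553))))/8 = -(√10657/69529 + 29472/(-6865/2079))/8 = -(√10657/69529 + 29472*(-2079/6865))/8 = -(√10657/69529 - 61272288/6865)/8 = -(-61272288/6865 + √10657/69529)/8 = 7659036/6865 - √10657/556232 ≈ 1115.7)
I = -3148731/6865 + √10657/556232 (I = 657 - (7659036/6865 - √10657/556232) = 657 + (-7659036/6865 + √10657/556232) = -3148731/6865 + √10657/556232 ≈ -458.66)
-49742 - I = -49742 - (-3148731/6865 + √10657/556232) = -49742 + (3148731/6865 - √10657/556232) = -338330099/6865 - √10657/556232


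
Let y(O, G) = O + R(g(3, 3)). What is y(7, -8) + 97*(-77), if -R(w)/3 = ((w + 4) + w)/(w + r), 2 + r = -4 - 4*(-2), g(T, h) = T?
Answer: -7468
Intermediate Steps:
r = 2 (r = -2 + (-4 - 4*(-2)) = -2 + (-4 + 8) = -2 + 4 = 2)
R(w) = -3*(4 + 2*w)/(2 + w) (R(w) = -3*((w + 4) + w)/(w + 2) = -3*((4 + w) + w)/(2 + w) = -3*(4 + 2*w)/(2 + w))
y(O, G) = -6 + O (y(O, G) = O - 6 = -6 + O)
y(7, -8) + 97*(-77) = (-6 + 7) + 97*(-77) = 1 - 7469 = -7468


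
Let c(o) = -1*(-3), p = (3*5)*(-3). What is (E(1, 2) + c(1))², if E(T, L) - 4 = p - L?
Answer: 1600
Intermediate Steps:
p = -45 (p = 15*(-3) = -45)
E(T, L) = -41 - L (E(T, L) = 4 + (-45 - L) = -41 - L)
c(o) = 3
(E(1, 2) + c(1))² = ((-41 - 1*2) + 3)² = ((-41 - 2) + 3)² = (-43 + 3)² = (-40)² = 1600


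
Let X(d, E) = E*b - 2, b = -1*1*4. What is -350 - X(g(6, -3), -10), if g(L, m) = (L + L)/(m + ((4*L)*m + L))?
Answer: -388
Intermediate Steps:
g(L, m) = 2*L/(L + m + 4*L*m) (g(L, m) = (2*L)/(m + (4*L*m + L)) = (2*L)/(m + (L + 4*L*m)) = (2*L)/(L + m + 4*L*m) = 2*L/(L + m + 4*L*m))
b = -4 (b = -1*4 = -4)
X(d, E) = -2 - 4*E (X(d, E) = E*(-4) - 2 = -4*E - 2 = -2 - 4*E)
-350 - X(g(6, -3), -10) = -350 - (-2 - 4*(-10)) = -350 - (-2 + 40) = -350 - 1*38 = -350 - 38 = -388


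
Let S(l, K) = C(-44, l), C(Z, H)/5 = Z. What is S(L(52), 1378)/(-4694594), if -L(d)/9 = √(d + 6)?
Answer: 110/2347297 ≈ 4.6862e-5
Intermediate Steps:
L(d) = -9*√(6 + d) (L(d) = -9*√(d + 6) = -9*√(6 + d))
C(Z, H) = 5*Z
S(l, K) = -220 (S(l, K) = 5*(-44) = -220)
S(L(52), 1378)/(-4694594) = -220/(-4694594) = -220*(-1/4694594) = 110/2347297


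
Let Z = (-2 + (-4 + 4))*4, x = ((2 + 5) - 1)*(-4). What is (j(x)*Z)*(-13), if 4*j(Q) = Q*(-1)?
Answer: 624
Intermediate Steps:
x = -24 (x = (7 - 1)*(-4) = 6*(-4) = -24)
j(Q) = -Q/4 (j(Q) = (Q*(-1))/4 = (-Q)/4 = -Q/4)
Z = -8 (Z = (-2 + 0)*4 = -2*4 = -8)
(j(x)*Z)*(-13) = (-¼*(-24)*(-8))*(-13) = (6*(-8))*(-13) = -48*(-13) = 624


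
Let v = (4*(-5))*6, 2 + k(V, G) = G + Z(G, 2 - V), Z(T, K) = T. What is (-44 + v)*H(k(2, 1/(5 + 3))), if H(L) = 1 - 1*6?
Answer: 820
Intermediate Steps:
k(V, G) = -2 + 2*G (k(V, G) = -2 + (G + G) = -2 + 2*G)
H(L) = -5 (H(L) = 1 - 6 = -5)
v = -120 (v = -20*6 = -120)
(-44 + v)*H(k(2, 1/(5 + 3))) = (-44 - 120)*(-5) = -164*(-5) = 820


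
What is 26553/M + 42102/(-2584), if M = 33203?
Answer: -664649877/42898276 ≈ -15.494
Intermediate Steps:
26553/M + 42102/(-2584) = 26553/33203 + 42102/(-2584) = 26553*(1/33203) + 42102*(-1/2584) = 26553/33203 - 21051/1292 = -664649877/42898276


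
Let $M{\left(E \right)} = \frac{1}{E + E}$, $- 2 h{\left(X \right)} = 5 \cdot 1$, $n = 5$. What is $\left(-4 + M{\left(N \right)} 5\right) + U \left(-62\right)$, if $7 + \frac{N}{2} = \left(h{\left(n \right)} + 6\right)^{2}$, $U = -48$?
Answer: $\frac{62417}{21} \approx 2972.2$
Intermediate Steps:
$h{\left(X \right)} = - \frac{5}{2}$ ($h{\left(X \right)} = - \frac{5 \cdot 1}{2} = \left(- \frac{1}{2}\right) 5 = - \frac{5}{2}$)
$N = \frac{21}{2}$ ($N = -14 + 2 \left(- \frac{5}{2} + 6\right)^{2} = -14 + 2 \left(\frac{7}{2}\right)^{2} = -14 + 2 \cdot \frac{49}{4} = -14 + \frac{49}{2} = \frac{21}{2} \approx 10.5$)
$M{\left(E \right)} = \frac{1}{2 E}$
$\left(-4 + M{\left(N \right)} 5\right) + U \left(-62\right) = \left(-4 + \frac{1}{2 \cdot \frac{21}{2}} \cdot 5\right) - -2976 = \left(-4 + \frac{1}{2} \cdot \frac{2}{21} \cdot 5\right) + 2976 = \left(-4 + \frac{1}{21} \cdot 5\right) + 2976 = \left(-4 + \frac{5}{21}\right) + 2976 = - \frac{79}{21} + 2976 = \frac{62417}{21}$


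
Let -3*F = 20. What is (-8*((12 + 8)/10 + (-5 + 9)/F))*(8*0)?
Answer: 0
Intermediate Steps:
F = -20/3 (F = -⅓*20 = -20/3 ≈ -6.6667)
(-8*((12 + 8)/10 + (-5 + 9)/F))*(8*0) = (-8*((12 + 8)/10 + (-5 + 9)/(-20/3)))*(8*0) = -8*(20*(⅒) + 4*(-3/20))*0 = -8*(2 - ⅗)*0 = -8*7/5*0 = -56/5*0 = 0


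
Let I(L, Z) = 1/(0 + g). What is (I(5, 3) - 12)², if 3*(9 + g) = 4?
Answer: 77841/529 ≈ 147.15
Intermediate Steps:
g = -23/3 (g = -9 + (⅓)*4 = -9 + 4/3 = -23/3 ≈ -7.6667)
I(L, Z) = -3/23 (I(L, Z) = 1/(0 - 23/3) = 1/(-23/3) = -3/23)
(I(5, 3) - 12)² = (-3/23 - 12)² = (-279/23)² = 77841/529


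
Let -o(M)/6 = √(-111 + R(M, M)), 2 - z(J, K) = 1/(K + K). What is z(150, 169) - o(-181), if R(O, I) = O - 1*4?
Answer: 675/338 + 12*I*√74 ≈ 1.997 + 103.23*I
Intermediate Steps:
z(J, K) = 2 - 1/(2*K) (z(J, K) = 2 - 1/(K + K) = 2 - 1/(2*K))
R(O, I) = -4 + O (R(O, I) = O - 4 = -4 + O)
o(M) = -6*√(-115 + M) (o(M) = -6*√(-111 + (-4 + M)) = -6*√(-115 + M))
z(150, 169) - o(-181) = (2 - ½/169) - (-6)*√(-115 - 181) = (2 - ½*1/169) - (-6)*√(-296) = (2 - 1/338) - (-6)*2*I*√74 = 675/338 - (-12)*I*√74 = 675/338 + 12*I*√74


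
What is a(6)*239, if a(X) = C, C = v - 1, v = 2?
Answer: 239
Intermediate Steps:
C = 1 (C = 2 - 1 = 1)
a(X) = 1
a(6)*239 = 1*239 = 239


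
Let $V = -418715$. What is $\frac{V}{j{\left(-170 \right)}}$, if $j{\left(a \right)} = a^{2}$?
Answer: $- \frac{83743}{5780} \approx -14.488$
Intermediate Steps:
$\frac{V}{j{\left(-170 \right)}} = - \frac{418715}{\left(-170\right)^{2}} = - \frac{418715}{28900} = \left(-418715\right) \frac{1}{28900} = - \frac{83743}{5780}$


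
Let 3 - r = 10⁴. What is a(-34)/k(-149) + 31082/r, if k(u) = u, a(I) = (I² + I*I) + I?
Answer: -27404384/1489553 ≈ -18.398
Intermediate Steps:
a(I) = I + 2*I² (a(I) = (I² + I²) + I = 2*I² + I = I + 2*I²)
r = -9997 (r = 3 - 1*10⁴ = 3 - 1*10000 = 3 - 10000 = -9997)
a(-34)/k(-149) + 31082/r = -34*(1 + 2*(-34))/(-149) + 31082/(-9997) = -34*(1 - 68)*(-1/149) + 31082*(-1/9997) = -34*(-67)*(-1/149) - 31082/9997 = 2278*(-1/149) - 31082/9997 = -2278/149 - 31082/9997 = -27404384/1489553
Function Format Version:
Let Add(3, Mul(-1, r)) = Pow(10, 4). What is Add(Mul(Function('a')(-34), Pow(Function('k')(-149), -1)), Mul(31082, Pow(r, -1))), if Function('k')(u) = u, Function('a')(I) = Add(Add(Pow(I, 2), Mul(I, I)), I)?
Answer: Rational(-27404384, 1489553) ≈ -18.398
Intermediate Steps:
Function('a')(I) = Add(I, Mul(2, Pow(I, 2))) (Function('a')(I) = Add(Add(Pow(I, 2), Pow(I, 2)), I) = Add(Mul(2, Pow(I, 2)), I) = Add(I, Mul(2, Pow(I, 2))))
r = -9997 (r = Add(3, Mul(-1, Pow(10, 4))) = Add(3, Mul(-1, 10000)) = Add(3, -10000) = -9997)
Add(Mul(Function('a')(-34), Pow(Function('k')(-149), -1)), Mul(31082, Pow(r, -1))) = Add(Mul(Mul(-34, Add(1, Mul(2, -34))), Pow(-149, -1)), Mul(31082, Pow(-9997, -1))) = Add(Mul(Mul(-34, Add(1, -68)), Rational(-1, 149)), Mul(31082, Rational(-1, 9997))) = Add(Mul(Mul(-34, -67), Rational(-1, 149)), Rational(-31082, 9997)) = Add(Mul(2278, Rational(-1, 149)), Rational(-31082, 9997)) = Add(Rational(-2278, 149), Rational(-31082, 9997)) = Rational(-27404384, 1489553)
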